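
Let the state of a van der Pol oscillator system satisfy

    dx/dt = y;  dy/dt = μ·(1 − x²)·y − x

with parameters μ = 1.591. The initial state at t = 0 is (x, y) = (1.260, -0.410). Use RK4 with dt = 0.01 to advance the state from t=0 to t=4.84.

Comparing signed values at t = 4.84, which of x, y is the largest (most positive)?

largest component: y

t=0.000: state=(1.260, -0.410)
step 1 (dt=0.01): k1=(-0.410, -0.877), k2=(-0.414, -0.874), k3=(-0.414, -0.874), k4=(-0.419, -0.871); state += dt/6·(k1+2k2+2k3+k4)
t=0.010: state=(1.256, -0.419)
t=0.020: state=(1.252, -0.427)
t=0.030: state=(1.247, -0.436)
continuing one RK4 step at a time; state shown every 20 steps (Δt=0.2):
t=0.200: state=(1.161, -0.579)
t=0.400: state=(1.028, -0.756)
t=0.600: state=(0.856, -0.976)
t=0.800: state=(0.632, -1.283)
t=1.000: state=(0.332, -1.744)
t=1.200: state=(-0.080, -2.407)
t=1.400: state=(-0.633, -3.084)
t=1.600: state=(-1.260, -2.965)
t=1.800: state=(-1.737, -1.700)
t=2.000: state=(-1.949, -0.519)
t=2.200: state=(-1.987, 0.052)
t=2.400: state=(-1.951, 0.279)
t=2.600: state=(-1.884, 0.378)
t=2.800: state=(-1.802, 0.435)
t=3.000: state=(-1.711, 0.482)
t=3.200: state=(-1.609, 0.531)
t=3.400: state=(-1.497, 0.590)
t=3.600: state=(-1.372, 0.666)
t=3.800: state=(-1.229, 0.769)
t=4.000: state=(-1.061, 0.915)
t=4.200: state=(-0.858, 1.132)
t=4.400: state=(-0.601, 1.469)
t=4.600: state=(-0.258, 1.995)
t=4.800: state=(0.213, 2.737)
t=4.840: state=(0.325, 2.892)
compare at T: x=0.325, y=2.892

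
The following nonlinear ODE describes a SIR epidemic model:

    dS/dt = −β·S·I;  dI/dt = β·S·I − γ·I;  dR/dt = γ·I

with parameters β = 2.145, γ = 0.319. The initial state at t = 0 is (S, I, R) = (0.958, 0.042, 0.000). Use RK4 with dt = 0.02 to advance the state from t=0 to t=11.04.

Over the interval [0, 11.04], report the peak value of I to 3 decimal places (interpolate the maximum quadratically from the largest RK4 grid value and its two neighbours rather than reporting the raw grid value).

t=0.000: state=(0.958, 0.042, 0.000)
step 1 (dt=0.02): k1=(-0.086, 0.073, 0.013), k2=(-0.088, 0.074, 0.014), k3=(-0.088, 0.074, 0.014), k4=(-0.089, 0.075, 0.014); state += dt/6·(k1+2k2+2k3+k4)
t=0.020: state=(0.956, 0.043, 0.000)
t=0.040: state=(0.954, 0.045, 0.001)
t=0.060: state=(0.953, 0.047, 0.001)
continuing one RK4 step at a time; state shown every 25 steps (Δt=0.5):
t=0.500: state=(0.892, 0.097, 0.011)
t=1.000: state=(0.764, 0.202, 0.034)
t=1.500: state=(0.568, 0.354, 0.078)
t=2.000: state=(0.359, 0.495, 0.146)
t=2.500: state=(0.202, 0.567, 0.232)
t=3.000: state=(0.109, 0.568, 0.323)
t=3.500: state=(0.060, 0.529, 0.411)
t=4.000: state=(0.035, 0.474, 0.491)
t=4.500: state=(0.022, 0.416, 0.562)
t=5.000: state=(0.014, 0.362, 0.624)
t=5.500: state=(0.010, 0.312, 0.678)
t=6.000: state=(0.007, 0.269, 0.724)
t=6.500: state=(0.006, 0.231, 0.764)
t=7.000: state=(0.004, 0.198, 0.798)
t=7.500: state=(0.004, 0.169, 0.827)
t=8.000: state=(0.003, 0.145, 0.852)
t=8.500: state=(0.003, 0.124, 0.873)
t=9.000: state=(0.002, 0.106, 0.892)
t=9.500: state=(0.002, 0.091, 0.907)
t=10.000: state=(0.002, 0.077, 0.921)
t=10.500: state=(0.002, 0.066, 0.932)
t=11.000: state=(0.002, 0.056, 0.942)
t=11.040: state=(0.002, 0.056, 0.943)
largest grid value and its neighbours: I(2.720)=0.57416, I(2.740)=0.57424, I(2.760)=0.57423
parabola through these three points peaks at t≈2.748 with I≈0.57425

max I = 0.574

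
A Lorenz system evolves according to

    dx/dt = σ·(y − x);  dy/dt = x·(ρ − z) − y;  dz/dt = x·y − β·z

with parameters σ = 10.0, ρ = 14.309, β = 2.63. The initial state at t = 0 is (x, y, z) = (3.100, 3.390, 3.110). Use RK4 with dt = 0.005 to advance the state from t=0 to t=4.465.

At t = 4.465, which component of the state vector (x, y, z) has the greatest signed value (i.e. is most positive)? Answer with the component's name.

largest component: z

t=0.000: state=(3.100, 3.390, 3.110)
step 1 (dt=0.005): k1=(2.900, 31.327, 2.330), k2=(3.611, 31.312, 2.582), k3=(3.593, 31.330, 2.587), k4=(4.287, 31.331, 2.845); state += dt/6·(k1+2k2+2k3+k4)
t=0.005: state=(3.118, 3.547, 3.123)
t=0.010: state=(3.143, 3.703, 3.138)
t=0.015: state=(3.174, 3.861, 3.157)
continuing one RK4 step at a time; state shown every 40 steps (Δt=0.2):
t=0.200: state=(7.493, 10.940, 7.937)
t=0.400: state=(9.485, 6.273, 20.655)
t=0.600: state=(2.602, 0.674, 14.411)
t=0.800: state=(1.232, 1.320, 8.730)
t=1.000: state=(2.276, 3.286, 5.755)
t=1.200: state=(5.849, 8.483, 7.201)
t=1.400: state=(9.696, 9.134, 17.862)
t=1.600: state=(4.544, 2.027, 16.134)
t=1.800: state=(2.263, 2.189, 10.368)
t=2.000: state=(3.388, 4.568, 7.531)
t=2.200: state=(6.985, 9.135, 10.307)
t=2.400: state=(8.368, 6.851, 17.718)
t=2.600: state=(4.239, 2.750, 14.495)
t=2.800: state=(3.262, 3.594, 10.147)
t=3.000: state=(5.142, 6.627, 9.307)
t=3.200: state=(7.992, 8.663, 14.297)
t=3.400: state=(6.346, 4.629, 16.255)
t=3.600: state=(4.012, 3.618, 12.444)
t=3.800: state=(4.568, 5.420, 10.208)
t=4.000: state=(6.829, 7.918, 12.278)
t=4.200: state=(7.181, 6.307, 15.798)
t=4.400: state=(4.990, 4.171, 13.923)
t=4.465: state=(4.589, 4.177, 12.916)
compare at T: x=4.589, y=4.177, z=12.916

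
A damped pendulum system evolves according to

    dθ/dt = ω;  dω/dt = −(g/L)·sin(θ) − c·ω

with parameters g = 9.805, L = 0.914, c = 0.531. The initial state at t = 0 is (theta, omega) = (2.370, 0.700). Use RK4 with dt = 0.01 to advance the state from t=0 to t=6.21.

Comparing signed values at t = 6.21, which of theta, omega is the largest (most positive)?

t=0.000: state=(2.370, 0.700)
step 1 (dt=0.01): k1=(0.700, -7.852), k2=(0.661, -7.804), k3=(0.661, -7.806), k4=(0.622, -7.759); state += dt/6·(k1+2k2+2k3+k4)
t=0.010: state=(2.377, 0.622)
t=0.020: state=(2.382, 0.545)
t=0.030: state=(2.388, 0.468)
continuing one RK4 step at a time; state shown every 25 steps (Δt=0.25):
t=0.250: state=(2.315, -1.121)
t=0.500: state=(1.791, -3.138)
t=0.750: state=(0.745, -5.056)
t=1.000: state=(-0.532, -4.621)
t=1.250: state=(-1.374, -1.971)
t=1.500: state=(-1.516, 0.777)
t=1.750: state=(-1.020, 3.082)
t=2.000: state=(-0.090, 3.993)
t=2.250: state=(0.774, 2.589)
t=2.500: state=(1.122, 0.161)
t=2.750: state=(0.876, -2.021)
t=3.000: state=(0.205, -3.068)
t=3.250: state=(-0.498, -2.267)
t=3.500: state=(-0.835, -0.354)
t=3.750: state=(-0.683, 1.482)
t=4.000: state=(-0.174, 2.359)
t=4.250: state=(0.371, 1.777)
t=4.500: state=(0.636, 0.272)
t=4.750: state=(0.512, -1.185)
t=5.000: state=(0.112, -1.826)
t=5.250: state=(-0.303, -1.323)
t=5.500: state=(-0.491, -0.127)
t=5.750: state=(-0.374, 0.990)
t=6.000: state=(-0.055, 1.411)
t=6.210: state=(0.216, 1.073)
compare at T: theta=0.216, omega=1.073

largest component: omega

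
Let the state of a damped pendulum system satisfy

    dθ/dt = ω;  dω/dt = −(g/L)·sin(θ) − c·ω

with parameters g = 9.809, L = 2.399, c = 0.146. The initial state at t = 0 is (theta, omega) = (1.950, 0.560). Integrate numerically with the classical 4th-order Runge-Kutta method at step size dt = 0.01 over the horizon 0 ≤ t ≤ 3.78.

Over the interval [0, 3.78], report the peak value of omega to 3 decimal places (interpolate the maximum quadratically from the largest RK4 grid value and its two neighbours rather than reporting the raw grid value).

max omega = 2.816

t=0.000: state=(1.950, 0.560)
step 1 (dt=0.01): k1=(0.560, -3.880), k2=(0.541, -3.873), k3=(0.541, -3.873), k4=(0.521, -3.866); state += dt/6·(k1+2k2+2k3+k4)
t=0.010: state=(1.955, 0.521)
t=0.020: state=(1.960, 0.483)
t=0.030: state=(1.965, 0.444)
continuing one RK4 step at a time; state shown every 20 steps (Δt=0.2):
t=0.200: state=(1.986, -0.195)
t=0.400: state=(1.873, -0.940)
t=0.600: state=(1.608, -1.704)
t=0.800: state=(1.192, -2.445)
t=1.000: state=(0.642, -3.010)
t=1.200: state=(0.015, -3.180)
t=1.400: state=(-0.596, -2.856)
t=1.600: state=(-1.103, -2.168)
t=1.800: state=(-1.454, -1.335)
t=2.000: state=(-1.636, -0.491)
t=2.200: state=(-1.653, 0.326)
t=2.400: state=(-1.508, 1.121)
t=2.600: state=(-1.207, 1.876)
t=2.800: state=(-0.766, 2.492)
t=3.000: state=(-0.230, 2.804)
t=3.200: state=(0.326, 2.682)
t=3.400: state=(0.816, 2.167)
t=3.600: state=(1.178, 1.426)
t=3.780: state=(1.369, 0.693)
largest grid value and its neighbours: omega(3.040)=2.81584, omega(3.050)=2.81596, omega(3.060)=2.81493
parabola through these three points peaks at t≈3.046 with omega≈2.81605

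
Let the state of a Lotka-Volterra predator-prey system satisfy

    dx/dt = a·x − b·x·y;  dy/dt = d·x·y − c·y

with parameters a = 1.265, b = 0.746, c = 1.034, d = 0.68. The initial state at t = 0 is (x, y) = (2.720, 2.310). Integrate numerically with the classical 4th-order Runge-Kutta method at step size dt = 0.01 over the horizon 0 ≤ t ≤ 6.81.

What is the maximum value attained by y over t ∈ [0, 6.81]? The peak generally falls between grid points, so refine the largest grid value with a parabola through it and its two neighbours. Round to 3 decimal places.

t=0.000: state=(2.720, 2.310)
step 1 (dt=0.01): k1=(-1.246, 1.884), k2=(-1.263, 1.882), k3=(-1.263, 1.882), k4=(-1.279, 1.879); state += dt/6·(k1+2k2+2k3+k4)
t=0.010: state=(2.707, 2.329)
t=0.020: state=(2.694, 2.348)
t=0.030: state=(2.681, 2.366)
continuing one RK4 step at a time; state shown every 25 steps (Δt=0.25):
t=0.250: state=(2.326, 2.745)
t=0.500: state=(1.857, 3.025)
t=0.750: state=(1.436, 3.086)
t=1.000: state=(1.119, 2.957)
t=1.250: state=(0.904, 2.708)
t=1.500: state=(0.769, 2.409)
t=1.750: state=(0.693, 2.105)
t=2.000: state=(0.660, 1.822)
t=2.250: state=(0.660, 1.574)
t=2.500: state=(0.689, 1.362)
t=2.750: state=(0.745, 1.188)
t=3.000: state=(0.831, 1.048)
t=3.250: state=(0.947, 0.941)
t=3.500: state=(1.099, 0.864)
t=3.750: state=(1.289, 0.817)
t=4.000: state=(1.522, 0.801)
t=4.250: state=(1.796, 0.819)
t=4.500: state=(2.104, 0.881)
t=4.750: state=(2.425, 1.000)
t=5.000: state=(2.715, 1.196)
t=5.250: state=(2.904, 1.492)
t=5.500: state=(2.909, 1.895)
t=5.750: state=(2.685, 2.361)
t=6.000: state=(2.275, 2.785)
t=6.250: state=(1.807, 3.042)
t=6.500: state=(1.396, 3.080)
t=6.750: state=(1.091, 2.934)
t=6.810: state=(1.033, 2.880)
largest grid value and its neighbours: y(6.410)=3.09118, y(6.420)=3.09127, y(6.430)=3.09103
parabola through these three points peaks at t≈6.418 with y≈3.09128

max y = 3.091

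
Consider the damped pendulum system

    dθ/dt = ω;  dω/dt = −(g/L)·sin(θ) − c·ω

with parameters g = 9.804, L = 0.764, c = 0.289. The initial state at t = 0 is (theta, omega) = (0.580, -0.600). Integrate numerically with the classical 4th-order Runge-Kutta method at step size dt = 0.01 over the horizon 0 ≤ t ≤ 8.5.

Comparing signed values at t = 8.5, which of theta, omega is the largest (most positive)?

t=0.000: state=(0.580, -0.600)
step 1 (dt=0.01): k1=(-0.600, -6.859), k2=(-0.634, -6.817), k3=(-0.634, -6.815), k4=(-0.668, -6.771); state += dt/6·(k1+2k2+2k3+k4)
t=0.010: state=(0.574, -0.668)
t=0.020: state=(0.567, -0.735)
t=0.030: state=(0.559, -0.802)
continuing one RK4 step at a time; state shown every 50 steps (Δt=0.5):
t=0.500: state=(-0.235, -1.743)
t=1.000: state=(-0.421, 1.113)
t=1.500: state=(0.349, 1.113)
t=2.000: state=(0.240, -1.369)
t=2.500: state=(-0.388, -0.467)
t=3.000: state=(-0.064, 1.363)
t=3.500: state=(0.359, -0.100)
t=4.000: state=(-0.080, -1.142)
t=4.500: state=(-0.279, 0.520)
t=5.000: state=(0.177, 0.786)
t=5.500: state=(0.173, -0.755)
t=6.000: state=(-0.220, -0.386)
t=6.500: state=(-0.064, 0.806)
t=7.000: state=(0.215, 0.018)
t=7.500: state=(-0.030, -0.705)
t=8.000: state=(-0.175, 0.263)
t=8.500: state=(0.095, 0.506)
compare at T: theta=0.095, omega=0.506

largest component: omega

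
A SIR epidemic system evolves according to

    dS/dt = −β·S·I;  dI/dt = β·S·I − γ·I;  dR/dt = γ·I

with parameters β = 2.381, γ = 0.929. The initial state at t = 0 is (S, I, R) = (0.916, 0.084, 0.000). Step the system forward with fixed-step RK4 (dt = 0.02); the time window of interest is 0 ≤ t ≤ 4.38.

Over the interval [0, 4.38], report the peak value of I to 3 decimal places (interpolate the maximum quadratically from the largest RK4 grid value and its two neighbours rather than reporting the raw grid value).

max I = 0.277

t=0.000: state=(0.916, 0.084, 0.000)
step 1 (dt=0.02): k1=(-0.183, 0.105, 0.078), k2=(-0.185, 0.106, 0.079), k3=(-0.185, 0.106, 0.079), k4=(-0.187, 0.107, 0.080); state += dt/6·(k1+2k2+2k3+k4)
t=0.020: state=(0.912, 0.086, 0.002)
t=0.040: state=(0.909, 0.088, 0.003)
t=0.060: state=(0.905, 0.090, 0.005)
continuing one RK4 step at a time; state shown every 10 steps (Δt=0.2):
t=0.200: state=(0.875, 0.107, 0.018)
t=0.400: state=(0.827, 0.133, 0.040)
t=0.600: state=(0.771, 0.162, 0.067)
t=0.800: state=(0.709, 0.191, 0.100)
t=1.000: state=(0.643, 0.219, 0.138)
t=1.200: state=(0.576, 0.243, 0.181)
t=1.400: state=(0.510, 0.261, 0.228)
t=1.600: state=(0.449, 0.273, 0.278)
t=1.800: state=(0.394, 0.277, 0.329)
t=2.000: state=(0.345, 0.274, 0.380)
t=2.200: state=(0.304, 0.266, 0.431)
t=2.400: state=(0.268, 0.253, 0.479)
t=2.600: state=(0.239, 0.237, 0.524)
t=2.800: state=(0.214, 0.219, 0.567)
t=3.000: state=(0.194, 0.200, 0.606)
t=3.200: state=(0.177, 0.182, 0.641)
t=3.400: state=(0.163, 0.164, 0.673)
t=3.600: state=(0.152, 0.146, 0.702)
t=3.800: state=(0.142, 0.130, 0.728)
t=4.000: state=(0.134, 0.116, 0.751)
t=4.200: state=(0.127, 0.102, 0.771)
t=4.380: state=(0.122, 0.091, 0.787)
largest grid value and its neighbours: I(1.800)=0.27683, I(1.820)=0.27684, I(1.840)=0.27679
parabola through these three points peaks at t≈1.815 with I≈0.27684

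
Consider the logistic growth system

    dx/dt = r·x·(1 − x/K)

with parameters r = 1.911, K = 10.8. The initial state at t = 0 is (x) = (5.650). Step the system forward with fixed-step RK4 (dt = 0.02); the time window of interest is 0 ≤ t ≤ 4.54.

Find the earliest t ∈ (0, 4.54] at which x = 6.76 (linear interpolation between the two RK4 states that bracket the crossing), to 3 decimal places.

t=0.000: state=(5.650)
step 1 (dt=0.02): k1=(5.149), k2=(5.144), k3=(5.144), k4=(5.138); state += dt/6·(k1+2k2+2k3+k4)
t=0.020: state=(5.753)
t=0.040: state=(5.855)
t=0.060: state=(5.958)
continuing one RK4 step at a time; state shown every 10 steps (Δt=0.2):
t=0.200: state=(6.659)
t=0.220: state=(6.756)
next step: t=0.240: state=(6.852) — x has crossed 6.76
linear interpolation between t=0.220 (6.75570) and t=0.240 (6.85192) → t≈0.221

t = 0.221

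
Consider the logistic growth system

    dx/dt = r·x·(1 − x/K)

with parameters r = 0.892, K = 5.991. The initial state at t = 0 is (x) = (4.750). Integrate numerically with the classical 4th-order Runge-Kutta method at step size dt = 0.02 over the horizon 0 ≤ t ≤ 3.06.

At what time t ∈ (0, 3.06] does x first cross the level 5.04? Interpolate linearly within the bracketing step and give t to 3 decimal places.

t = 0.365

t=0.000: state=(4.750)
step 1 (dt=0.02): k1=(0.878), k2=(0.873), k3=(0.873), k4=(0.869); state += dt/6·(k1+2k2+2k3+k4)
t=0.020: state=(4.767)
t=0.040: state=(4.785)
t=0.060: state=(4.802)
continuing one RK4 step at a time; state shown every 5 steps (Δt=0.1):
t=0.100: state=(4.835)
t=0.200: state=(4.916)
t=0.300: state=(4.993)
t=0.360: state=(5.037)
next step: t=0.380: state=(5.051) — x has crossed 5.04
linear interpolation between t=0.360 (5.03655) and t=0.380 (5.05078) → t≈0.365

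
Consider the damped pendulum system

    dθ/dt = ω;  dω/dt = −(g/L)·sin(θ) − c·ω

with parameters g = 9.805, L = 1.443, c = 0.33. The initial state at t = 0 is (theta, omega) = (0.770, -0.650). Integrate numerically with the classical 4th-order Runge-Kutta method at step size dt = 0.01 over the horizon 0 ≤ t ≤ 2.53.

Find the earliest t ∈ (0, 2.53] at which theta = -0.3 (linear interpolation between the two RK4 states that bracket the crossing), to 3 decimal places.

t=0.000: state=(0.770, -0.650)
step 1 (dt=0.01): k1=(-0.650, -4.516), k2=(-0.673, -4.492), k3=(-0.672, -4.492), k4=(-0.695, -4.468); state += dt/6·(k1+2k2+2k3+k4)
t=0.010: state=(0.763, -0.695)
t=0.020: state=(0.756, -0.739)
t=0.030: state=(0.748, -0.783)
continuing one RK4 step at a time; state shown every 10 steps (Δt=0.1):
t=0.100: state=(0.683, -1.074)
t=0.200: state=(0.557, -1.429)
t=0.300: state=(0.401, -1.692)
t=0.400: state=(0.223, -1.842)
t=0.500: state=(0.036, -1.868)
t=0.600: state=(-0.147, -1.770)
t=0.690: state=(-0.298, -1.584)
next step: t=0.700: state=(-0.314, -1.559) — theta has crossed -0.3
linear interpolation between t=0.690 (-0.29820) and t=0.700 (-0.31392) → t≈0.691

t = 0.691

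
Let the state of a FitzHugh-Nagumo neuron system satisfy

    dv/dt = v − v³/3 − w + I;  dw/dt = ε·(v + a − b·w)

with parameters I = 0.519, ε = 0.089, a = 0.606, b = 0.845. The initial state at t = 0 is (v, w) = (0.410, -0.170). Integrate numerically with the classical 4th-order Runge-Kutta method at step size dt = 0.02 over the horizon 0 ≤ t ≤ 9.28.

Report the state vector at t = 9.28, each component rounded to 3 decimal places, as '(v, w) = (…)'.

(v, w) = (1.285, 1.200)

t=0.000: state=(0.410, -0.170)
step 1 (dt=0.02): k1=(1.076, 0.103), k2=(1.084, 0.104), k3=(1.084, 0.104), k4=(1.092, 0.105); state += dt/6·(k1+2k2+2k3+k4)
t=0.020: state=(0.432, -0.168)
t=0.040: state=(0.454, -0.166)
t=0.060: state=(0.476, -0.164)
continuing one RK4 step at a time; state shown every 25 steps (Δt=0.5):
t=0.500: state=(1.023, -0.106)
t=1.000: state=(1.574, -0.018)
t=1.500: state=(1.823, 0.084)
t=2.000: state=(1.874, 0.189)
t=2.500: state=(1.860, 0.290)
t=3.000: state=(1.827, 0.386)
t=3.500: state=(1.789, 0.477)
t=4.000: state=(1.749, 0.563)
t=4.500: state=(1.709, 0.645)
t=5.000: state=(1.669, 0.721)
t=5.500: state=(1.627, 0.793)
t=6.000: state=(1.585, 0.860)
t=6.500: state=(1.543, 0.923)
t=7.000: state=(1.500, 0.982)
t=7.500: state=(1.455, 1.037)
t=8.000: state=(1.410, 1.088)
t=8.500: state=(1.362, 1.134)
t=9.000: state=(1.313, 1.178)
t=9.280: state=(1.285, 1.200)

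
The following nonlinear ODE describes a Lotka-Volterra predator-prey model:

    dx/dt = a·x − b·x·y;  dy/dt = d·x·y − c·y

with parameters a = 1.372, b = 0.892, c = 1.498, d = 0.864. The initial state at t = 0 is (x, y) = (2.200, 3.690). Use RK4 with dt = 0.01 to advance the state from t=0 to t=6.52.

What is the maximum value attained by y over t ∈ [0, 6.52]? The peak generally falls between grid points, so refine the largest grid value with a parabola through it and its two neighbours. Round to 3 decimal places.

t=0.000: state=(2.200, 3.690)
step 1 (dt=0.01): k1=(-4.223, 1.486), k2=(-4.197, 1.422), k3=(-4.196, 1.422), k4=(-4.170, 1.358); state += dt/6·(k1+2k2+2k3+k4)
t=0.010: state=(2.158, 3.704)
t=0.020: state=(2.117, 3.717)
t=0.030: state=(2.076, 3.729)
continuing one RK4 step at a time; state shown every 25 steps (Δt=0.25):
t=0.250: state=(1.344, 3.693)
t=0.500: state=(0.873, 3.207)
t=0.750: state=(0.644, 2.590)
t=1.000: state=(0.544, 2.021)
t=1.250: state=(0.515, 1.557)
t=1.500: state=(0.535, 1.198)
t=1.750: state=(0.596, 0.930)
t=2.000: state=(0.698, 0.735)
t=2.250: state=(0.849, 0.597)
t=2.500: state=(1.058, 0.504)
t=2.750: state=(1.342, 0.448)
t=3.000: state=(1.717, 0.428)
t=3.250: state=(2.196, 0.448)
t=3.500: state=(2.779, 0.526)
t=3.750: state=(3.422, 0.707)
t=4.000: state=(3.968, 1.085)
t=4.250: state=(4.084, 1.800)
t=4.500: state=(3.443, 2.830)
t=4.750: state=(2.333, 3.638)
t=5.000: state=(1.427, 3.727)
t=5.250: state=(0.915, 3.280)
t=5.500: state=(0.664, 2.666)
t=5.750: state=(0.552, 2.087)
t=6.000: state=(0.516, 1.609)
t=6.250: state=(0.530, 1.237)
t=6.500: state=(0.586, 0.959)
t=6.520: state=(0.592, 0.940)
largest grid value and its neighbours: y(0.110)=3.77715, y(0.120)=3.77781, y(0.130)=3.77733
parabola through these three points peaks at t≈0.121 with y≈3.77781

max y = 3.778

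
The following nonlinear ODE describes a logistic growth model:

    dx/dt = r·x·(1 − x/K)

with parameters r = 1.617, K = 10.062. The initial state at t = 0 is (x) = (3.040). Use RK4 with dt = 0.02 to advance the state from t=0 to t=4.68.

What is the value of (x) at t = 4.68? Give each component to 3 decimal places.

t=0.000: state=(3.040)
step 1 (dt=0.02): k1=(3.431), k2=(3.452), k3=(3.452), k4=(3.474); state += dt/6·(k1+2k2+2k3+k4)
t=0.020: state=(3.109)
t=0.040: state=(3.179)
t=0.060: state=(3.250)
continuing one RK4 step at a time; state shown every 10 steps (Δt=0.2):
t=0.200: state=(3.766)
t=0.400: state=(4.554)
t=0.600: state=(5.365)
t=0.800: state=(6.160)
t=1.000: state=(6.899)
t=1.200: state=(7.555)
t=1.400: state=(8.114)
t=1.600: state=(8.572)
t=1.800: state=(8.938)
t=2.000: state=(9.223)
t=2.200: state=(9.440)
t=2.400: state=(9.604)
t=2.600: state=(9.727)
t=2.800: state=(9.817)
t=3.000: state=(9.883)
t=3.200: state=(9.932)
t=3.400: state=(9.968)
t=3.600: state=(9.994)
t=3.800: state=(10.012)
t=4.000: state=(10.026)
t=4.200: state=(10.036)
t=4.400: state=(10.043)
t=4.600: state=(10.048)
t=4.680: state=(10.050)

(x) = (10.050)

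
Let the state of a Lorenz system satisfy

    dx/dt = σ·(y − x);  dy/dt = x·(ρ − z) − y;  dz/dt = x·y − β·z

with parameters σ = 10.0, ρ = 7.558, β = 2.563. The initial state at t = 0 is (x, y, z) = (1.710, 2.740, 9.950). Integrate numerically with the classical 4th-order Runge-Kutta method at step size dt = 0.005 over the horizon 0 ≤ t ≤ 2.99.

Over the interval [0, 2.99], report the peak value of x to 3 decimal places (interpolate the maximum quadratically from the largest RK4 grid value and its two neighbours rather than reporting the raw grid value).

t=0.000: state=(1.710, 2.740, 9.950)
step 1 (dt=0.005): k1=(10.300, -6.830, -20.816), k2=(9.872, -6.785, -20.642), k3=(9.884, -6.783, -20.646), k4=(9.467, -6.733, -20.476); state += dt/6·(k1+2k2+2k3+k4)
t=0.005: state=(1.759, 2.706, 9.847)
t=0.010: state=(1.805, 2.673, 9.745)
t=0.015: state=(1.846, 2.640, 9.645)
continuing one RK4 step at a time; state shown every 20 steps (Δt=0.1):
t=0.100: state=(2.148, 2.212, 8.132)
t=0.200: state=(2.108, 2.039, 6.688)
t=0.300: state=(2.089, 2.136, 5.558)
t=0.400: state=(2.218, 2.432, 4.732)
t=0.500: state=(2.517, 2.900, 4.217)
t=0.600: state=(2.982, 3.527, 4.045)
t=0.700: state=(3.594, 4.264, 4.267)
t=0.800: state=(4.287, 4.977, 4.927)
t=0.900: state=(4.912, 5.435, 5.957)
t=1.000: state=(5.262, 5.412, 7.082)
t=1.100: state=(5.191, 4.909, 7.886)
t=1.200: state=(4.756, 4.210, 8.105)
t=1.300: state=(4.185, 3.626, 7.804)
t=1.400: state=(3.695, 3.292, 7.226)
t=1.500: state=(3.395, 3.197, 6.594)
t=1.600: state=(3.295, 3.289, 6.052)
t=1.700: state=(3.369, 3.517, 5.679)
t=1.800: state=(3.576, 3.835, 5.521)
t=1.900: state=(3.869, 4.185, 5.593)
t=2.000: state=(4.185, 4.490, 5.878)
t=2.100: state=(4.452, 4.667, 6.306)
t=2.200: state=(4.596, 4.663, 6.754)
t=2.300: state=(4.582, 4.491, 7.089)
t=2.400: state=(4.430, 4.228, 7.220)
t=2.500: state=(4.206, 3.974, 7.146)
t=2.600: state=(3.989, 3.796, 6.928)
t=2.700: state=(3.833, 3.720, 6.651)
t=2.800: state=(3.765, 3.742, 6.393)
t=2.900: state=(3.783, 3.840, 6.206)
t=2.990: state=(3.860, 3.970, 6.127)
largest grid value and its neighbours: x(1.030)=5.28674, x(1.035)=5.28697, x(1.040)=5.28607
parabola through these three points peaks at t≈1.033 with x≈5.28702

max x = 5.287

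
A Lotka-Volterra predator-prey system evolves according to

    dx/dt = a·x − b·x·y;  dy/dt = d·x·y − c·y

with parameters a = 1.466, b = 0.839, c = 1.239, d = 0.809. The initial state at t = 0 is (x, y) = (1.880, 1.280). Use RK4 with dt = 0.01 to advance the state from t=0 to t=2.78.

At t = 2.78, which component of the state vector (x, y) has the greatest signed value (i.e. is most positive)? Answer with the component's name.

largest component: y

t=0.000: state=(1.880, 1.280)
step 1 (dt=0.01): k1=(0.737, 0.361), k2=(0.736, 0.365), k3=(0.736, 0.365), k4=(0.734, 0.370); state += dt/6·(k1+2k2+2k3+k4)
t=0.010: state=(1.887, 1.284)
t=0.020: state=(1.895, 1.287)
t=0.030: state=(1.902, 1.291)
continuing one RK4 step at a time; state shown every 10 steps (Δt=0.1):
t=0.100: state=(1.952, 1.320)
t=0.200: state=(2.019, 1.370)
t=0.300: state=(2.079, 1.429)
t=0.400: state=(2.129, 1.496)
t=0.500: state=(2.168, 1.573)
t=0.600: state=(2.192, 1.658)
t=0.700: state=(2.200, 1.750)
t=0.800: state=(2.191, 1.847)
t=0.900: state=(2.164, 1.946)
t=1.000: state=(2.119, 2.045)
t=1.100: state=(2.059, 2.139)
t=1.200: state=(1.985, 2.226)
t=1.300: state=(1.900, 2.301)
t=1.400: state=(1.809, 2.362)
t=1.500: state=(1.715, 2.407)
t=1.600: state=(1.621, 2.433)
t=1.700: state=(1.529, 2.442)
t=1.800: state=(1.443, 2.433)
t=1.900: state=(1.364, 2.408)
t=2.000: state=(1.292, 2.368)
t=2.100: state=(1.229, 2.317)
t=2.200: state=(1.175, 2.256)
t=2.300: state=(1.129, 2.187)
t=2.400: state=(1.091, 2.114)
t=2.500: state=(1.062, 2.037)
t=2.600: state=(1.040, 1.959)
t=2.700: state=(1.025, 1.882)
t=2.780: state=(1.017, 1.821)
compare at T: x=1.017, y=1.821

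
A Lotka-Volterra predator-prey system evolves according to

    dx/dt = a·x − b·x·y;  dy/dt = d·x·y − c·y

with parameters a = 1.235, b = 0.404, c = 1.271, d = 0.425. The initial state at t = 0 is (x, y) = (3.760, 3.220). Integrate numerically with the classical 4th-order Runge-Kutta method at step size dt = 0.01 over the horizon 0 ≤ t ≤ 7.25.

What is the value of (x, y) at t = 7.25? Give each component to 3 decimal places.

t=0.000: state=(3.760, 3.220)
step 1 (dt=0.01): k1=(-0.248, 1.053), k2=(-0.256, 1.053), k3=(-0.256, 1.053), k4=(-0.264, 1.053); state += dt/6·(k1+2k2+2k3+k4)
t=0.010: state=(3.757, 3.231)
t=0.020: state=(3.755, 3.241)
t=0.030: state=(3.752, 3.252)
continuing one RK4 step at a time; state shown every 25 steps (Δt=0.25):
t=0.250: state=(3.650, 3.477)
t=0.500: state=(3.459, 3.694)
t=0.750: state=(3.218, 3.834)
t=1.000: state=(2.966, 3.875)
t=1.250: state=(2.737, 3.817)
t=1.500: state=(2.551, 3.678)
t=1.750: state=(2.419, 3.484)
t=2.000: state=(2.342, 3.263)
t=2.250: state=(2.320, 3.041)
t=2.500: state=(2.349, 2.835)
t=2.750: state=(2.424, 2.658)
t=3.000: state=(2.543, 2.517)
t=3.250: state=(2.699, 2.420)
t=3.500: state=(2.887, 2.369)
t=3.750: state=(3.096, 2.369)
t=4.000: state=(3.312, 2.423)
t=4.250: state=(3.512, 2.535)
t=4.500: state=(3.673, 2.704)
t=4.750: state=(3.766, 2.924)
t=5.000: state=(3.769, 3.178)
t=5.250: state=(3.674, 3.437)
t=5.500: state=(3.494, 3.663)
t=5.750: state=(3.258, 3.818)
t=6.000: state=(3.006, 3.876)
t=6.250: state=(2.771, 3.833)
t=6.500: state=(2.577, 3.705)
t=6.750: state=(2.436, 3.517)
t=7.000: state=(2.351, 3.299)
t=7.250: state=(2.320, 3.076)

(x, y) = (2.320, 3.076)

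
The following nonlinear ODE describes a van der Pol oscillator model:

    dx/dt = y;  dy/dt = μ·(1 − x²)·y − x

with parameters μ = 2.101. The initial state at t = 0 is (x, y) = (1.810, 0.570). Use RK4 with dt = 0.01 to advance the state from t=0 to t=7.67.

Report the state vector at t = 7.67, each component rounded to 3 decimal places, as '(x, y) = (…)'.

(x, y) = (1.990, -0.235)

t=0.000: state=(1.810, 0.570)
step 1 (dt=0.01): k1=(0.570, -4.536), k2=(0.547, -4.442), k3=(0.548, -4.444), k4=(0.526, -4.351); state += dt/6·(k1+2k2+2k3+k4)
t=0.010: state=(1.815, 0.526)
t=0.020: state=(1.821, 0.483)
t=0.030: state=(1.825, 0.442)
continuing one RK4 step at a time; state shown every 25 steps (Δt=0.25):
t=0.250: state=(1.852, -0.100)
t=0.500: state=(1.798, -0.293)
t=0.750: state=(1.715, -0.367)
t=1.000: state=(1.617, -0.417)
t=1.250: state=(1.506, -0.473)
t=1.500: state=(1.379, -0.545)
t=1.750: state=(1.230, -0.652)
t=2.000: state=(1.048, -0.823)
t=2.250: state=(0.808, -1.124)
t=2.500: state=(0.462, -1.712)
t=2.750: state=(-0.096, -2.867)
t=3.000: state=(-0.979, -3.937)
t=3.250: state=(-1.777, -1.988)
t=3.500: state=(-2.012, -0.222)
t=3.750: state=(-2.000, 0.206)
t=4.000: state=(-1.934, 0.301)
t=4.250: state=(-1.854, 0.338)
t=4.500: state=(-1.766, 0.368)
t=4.750: state=(-1.669, 0.403)
t=5.000: state=(-1.563, 0.448)
t=5.250: state=(-1.444, 0.508)
t=5.500: state=(-1.307, 0.595)
t=5.750: state=(-1.143, 0.728)
t=6.000: state=(-0.935, 0.953)
t=6.250: state=(-0.651, 1.372)
t=6.500: state=(-0.215, 2.214)
t=6.750: state=(0.508, 3.605)
t=7.000: state=(1.450, 3.293)
t=7.250: state=(1.951, 0.841)
t=7.500: state=(2.019, -0.077)
t=7.670: state=(1.990, -0.235)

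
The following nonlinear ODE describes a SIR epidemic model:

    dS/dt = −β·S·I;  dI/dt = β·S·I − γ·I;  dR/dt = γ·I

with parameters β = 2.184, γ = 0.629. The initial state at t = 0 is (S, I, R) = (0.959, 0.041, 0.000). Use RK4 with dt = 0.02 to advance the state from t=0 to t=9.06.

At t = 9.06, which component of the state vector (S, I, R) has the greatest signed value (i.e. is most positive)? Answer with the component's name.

t=0.000: state=(0.959, 0.041, 0.000)
step 1 (dt=0.02): k1=(-0.086, 0.060, 0.026), k2=(-0.087, 0.061, 0.026), k3=(-0.087, 0.061, 0.026), k4=(-0.088, 0.062, 0.027); state += dt/6·(k1+2k2+2k3+k4)
t=0.020: state=(0.957, 0.042, 0.001)
t=0.040: state=(0.955, 0.043, 0.001)
t=0.060: state=(0.954, 0.045, 0.002)
continuing one RK4 step at a time; state shown every 25 steps (Δt=0.5):
t=0.500: state=(0.898, 0.083, 0.019)
t=1.000: state=(0.792, 0.153, 0.055)
t=1.500: state=(0.638, 0.245, 0.117)
t=2.000: state=(0.466, 0.326, 0.208)
t=2.500: state=(0.318, 0.364, 0.318)
t=3.000: state=(0.214, 0.354, 0.432)
t=3.500: state=(0.148, 0.314, 0.537)
t=4.000: state=(0.108, 0.263, 0.628)
t=4.500: state=(0.083, 0.213, 0.703)
t=5.000: state=(0.068, 0.169, 0.763)
t=5.500: state=(0.058, 0.132, 0.810)
t=6.000: state=(0.051, 0.102, 0.847)
t=6.500: state=(0.046, 0.079, 0.875)
t=7.000: state=(0.043, 0.060, 0.897)
t=7.500: state=(0.040, 0.046, 0.914)
t=8.000: state=(0.038, 0.035, 0.926)
t=8.500: state=(0.037, 0.027, 0.936)
t=9.000: state=(0.036, 0.020, 0.943)
t=9.060: state=(0.036, 0.020, 0.944)
compare at T: S=0.036, I=0.020, R=0.944

largest component: R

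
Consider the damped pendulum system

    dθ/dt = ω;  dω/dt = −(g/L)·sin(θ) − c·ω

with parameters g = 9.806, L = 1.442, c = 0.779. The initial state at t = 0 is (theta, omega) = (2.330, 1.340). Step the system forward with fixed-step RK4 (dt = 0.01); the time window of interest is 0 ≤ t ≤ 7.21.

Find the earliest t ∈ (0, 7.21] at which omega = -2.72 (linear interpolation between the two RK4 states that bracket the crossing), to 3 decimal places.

t=0.000: state=(2.330, 1.340)
step 1 (dt=0.01): k1=(1.340, -5.977), k2=(1.310, -5.922), k3=(1.310, -5.923), k4=(1.281, -5.869); state += dt/6·(k1+2k2+2k3+k4)
t=0.010: state=(2.343, 1.281)
t=0.020: state=(2.356, 1.223)
t=0.030: state=(2.368, 1.165)
continuing one RK4 step at a time; state shown every 25 steps (Δt=0.25):
t=0.250: state=(2.502, 0.112)
t=0.500: state=(2.407, -0.865)
t=0.750: state=(2.063, -1.907)
t=0.920: state=(1.673, -2.697)
next step: t=0.930: state=(1.645, -2.743) — omega has crossed -2.72
linear interpolation between t=0.920 (-2.69684) and t=0.930 (-2.74338) → t≈0.925

t = 0.925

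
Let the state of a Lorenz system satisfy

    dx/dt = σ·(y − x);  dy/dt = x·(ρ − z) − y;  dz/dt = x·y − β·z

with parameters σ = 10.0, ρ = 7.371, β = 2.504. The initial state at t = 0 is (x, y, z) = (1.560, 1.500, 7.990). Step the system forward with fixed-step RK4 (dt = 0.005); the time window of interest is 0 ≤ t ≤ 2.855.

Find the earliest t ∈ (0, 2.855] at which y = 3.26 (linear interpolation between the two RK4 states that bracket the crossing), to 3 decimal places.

t=0.000: state=(1.560, 1.500, 7.990)
step 1 (dt=0.005): k1=(-0.600, -2.466, -17.667), k2=(-0.647, -2.390, -17.568), k3=(-0.644, -2.390, -17.569), k4=(-0.687, -2.315, -17.470); state += dt/6·(k1+2k2+2k3+k4)
t=0.005: state=(1.557, 1.488, 7.902)
t=0.010: state=(1.553, 1.477, 7.815)
t=0.015: state=(1.549, 1.466, 7.729)
continuing one RK4 step at a time; state shown every 20 steps (Δt=0.1):
t=0.100: state=(1.468, 1.387, 6.410)
t=0.200: state=(1.441, 1.477, 5.172)
t=0.300: state=(1.545, 1.718, 4.235)
t=0.400: state=(1.789, 2.107, 3.578)
t=0.500: state=(2.185, 2.661, 3.204)
t=0.580: state=(2.621, 3.234, 3.137)
next step: t=0.585: state=(2.651, 3.274, 3.141) — y has crossed 3.26
linear interpolation between t=0.580 (3.23429) and t=0.585 (3.27380) → t≈0.583

t = 0.583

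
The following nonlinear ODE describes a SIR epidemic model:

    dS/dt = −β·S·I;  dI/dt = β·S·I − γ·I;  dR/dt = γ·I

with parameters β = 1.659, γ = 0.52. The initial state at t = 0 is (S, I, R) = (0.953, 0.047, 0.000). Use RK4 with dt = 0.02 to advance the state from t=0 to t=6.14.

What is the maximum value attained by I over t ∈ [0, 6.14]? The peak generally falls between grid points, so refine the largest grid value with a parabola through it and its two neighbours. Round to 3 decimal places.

t=0.000: state=(0.953, 0.047, 0.000)
step 1 (dt=0.02): k1=(-0.074, 0.050, 0.024), k2=(-0.075, 0.050, 0.025), k3=(-0.075, 0.050, 0.025), k4=(-0.076, 0.051, 0.025); state += dt/6·(k1+2k2+2k3+k4)
t=0.020: state=(0.951, 0.048, 0.000)
t=0.040: state=(0.950, 0.049, 0.001)
t=0.060: state=(0.948, 0.050, 0.002)
continuing one RK4 step at a time; state shown every 10 steps (Δt=0.2):
t=0.200: state=(0.937, 0.058, 0.005)
t=0.400: state=(0.917, 0.071, 0.012)
t=0.600: state=(0.893, 0.086, 0.020)
t=0.800: state=(0.865, 0.104, 0.030)
t=1.000: state=(0.833, 0.125, 0.042)
t=1.200: state=(0.797, 0.147, 0.056)
t=1.400: state=(0.756, 0.172, 0.073)
t=1.600: state=(0.711, 0.197, 0.092)
t=1.800: state=(0.663, 0.223, 0.114)
t=2.000: state=(0.613, 0.249, 0.138)
t=2.200: state=(0.562, 0.272, 0.166)
t=2.400: state=(0.512, 0.293, 0.195)
t=2.600: state=(0.463, 0.311, 0.226)
t=2.800: state=(0.416, 0.324, 0.259)
t=3.000: state=(0.373, 0.333, 0.294)
t=3.200: state=(0.334, 0.337, 0.329)
t=3.400: state=(0.299, 0.338, 0.364)
t=3.600: state=(0.267, 0.334, 0.399)
t=3.800: state=(0.239, 0.328, 0.433)
t=4.000: state=(0.215, 0.318, 0.467)
t=4.200: state=(0.194, 0.307, 0.499)
t=4.400: state=(0.175, 0.294, 0.531)
t=4.600: state=(0.159, 0.280, 0.560)
t=4.800: state=(0.146, 0.266, 0.589)
t=5.000: state=(0.134, 0.251, 0.616)
t=5.200: state=(0.123, 0.236, 0.641)
t=5.400: state=(0.114, 0.221, 0.665)
t=5.600: state=(0.107, 0.207, 0.687)
t=5.800: state=(0.100, 0.193, 0.708)
t=6.000: state=(0.094, 0.179, 0.727)
t=6.140: state=(0.090, 0.170, 0.740)
largest grid value and its neighbours: I(3.300)=0.33800, I(3.320)=0.33801, I(3.340)=0.33798
parabola through these three points peaks at t≈3.314 with I≈0.33801

max I = 0.338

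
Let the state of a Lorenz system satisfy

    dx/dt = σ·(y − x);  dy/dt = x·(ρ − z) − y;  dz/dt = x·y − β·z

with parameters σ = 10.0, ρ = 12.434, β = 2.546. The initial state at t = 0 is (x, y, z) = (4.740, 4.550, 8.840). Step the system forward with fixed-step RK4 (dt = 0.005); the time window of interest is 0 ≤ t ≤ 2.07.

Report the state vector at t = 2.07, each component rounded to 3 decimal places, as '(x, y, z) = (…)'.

(x, y, z) = (5.629, 6.015, 10.900)

t=0.000: state=(4.740, 4.550, 8.840)
step 1 (dt=0.005): k1=(-1.900, 12.486, -0.940), k2=(-1.540, 12.448, -0.807), k3=(-1.550, 12.450, -0.805), k4=(-1.200, 12.414, -0.670); state += dt/6·(k1+2k2+2k3+k4)
t=0.005: state=(4.732, 4.612, 8.836)
t=0.010: state=(4.728, 4.674, 8.833)
t=0.015: state=(4.727, 4.736, 8.832)
continuing one RK4 step at a time; state shown every 20 steps (Δt=0.1):
t=0.100: state=(5.064, 5.743, 9.069)
t=0.200: state=(5.870, 6.708, 10.070)
t=0.300: state=(6.556, 7.005, 11.643)
t=0.400: state=(6.648, 6.366, 12.993)
t=0.500: state=(6.063, 5.255, 13.343)
t=0.600: state=(5.212, 4.401, 12.715)
t=0.700: state=(4.558, 4.091, 11.652)
t=0.800: state=(4.301, 4.250, 10.637)
t=0.900: state=(4.437, 4.745, 9.966)
t=1.000: state=(4.881, 5.439, 9.819)
t=1.100: state=(5.492, 6.119, 10.278)
t=1.200: state=(6.044, 6.472, 11.215)
t=1.300: state=(6.268, 6.266, 12.202)
t=1.400: state=(6.042, 5.622, 12.710)
t=1.500: state=(5.521, 4.953, 12.540)
t=1.600: state=(5.004, 4.574, 11.909)
t=1.700: state=(4.707, 4.554, 11.164)
t=1.800: state=(4.698, 4.827, 10.587)
t=1.900: state=(4.941, 5.282, 10.353)
t=2.000: state=(5.339, 5.766, 10.542)
t=2.070: state=(5.629, 6.015, 10.900)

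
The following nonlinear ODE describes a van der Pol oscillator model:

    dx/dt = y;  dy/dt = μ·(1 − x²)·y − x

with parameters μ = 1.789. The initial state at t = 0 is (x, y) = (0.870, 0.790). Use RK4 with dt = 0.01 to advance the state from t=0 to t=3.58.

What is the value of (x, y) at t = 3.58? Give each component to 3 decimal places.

t=0.000: state=(0.870, 0.790)
step 1 (dt=0.01): k1=(0.790, -0.526), k2=(0.787, -0.541), k3=(0.787, -0.541), k4=(0.785, -0.556); state += dt/6·(k1+2k2+2k3+k4)
t=0.010: state=(0.878, 0.785)
t=0.020: state=(0.886, 0.779)
t=0.030: state=(0.893, 0.773)
continuing one RK4 step at a time; state shown every 20 steps (Δt=0.2):
t=0.200: state=(1.014, 0.630)
t=0.400: state=(1.117, 0.391)
t=0.600: state=(1.169, 0.133)
t=0.800: state=(1.171, -0.103)
t=1.000: state=(1.129, -0.310)
t=1.200: state=(1.048, -0.501)
t=1.400: state=(0.928, -0.705)
t=1.600: state=(0.763, -0.958)
t=1.800: state=(0.538, -1.320)
t=2.000: state=(0.222, -1.876)
t=2.200: state=(-0.230, -2.673)
t=2.400: state=(-0.839, -3.313)
t=2.600: state=(-1.466, -2.677)
t=2.800: state=(-1.847, -1.144)
t=3.000: state=(-1.967, -0.191)
t=3.200: state=(-1.962, 0.178)
t=3.400: state=(-1.911, 0.314)
t=3.580: state=(-1.849, 0.371)

(x, y) = (-1.849, 0.371)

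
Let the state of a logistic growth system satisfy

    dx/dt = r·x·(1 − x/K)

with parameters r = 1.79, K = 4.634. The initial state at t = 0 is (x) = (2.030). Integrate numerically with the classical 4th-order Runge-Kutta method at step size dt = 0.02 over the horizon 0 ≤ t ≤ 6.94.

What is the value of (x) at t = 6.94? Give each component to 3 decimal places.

t=0.000: state=(2.030)
step 1 (dt=0.02): k1=(2.042), k2=(2.046), k3=(2.046), k4=(2.050); state += dt/6·(k1+2k2+2k3+k4)
t=0.020: state=(2.071)
t=0.040: state=(2.112)
t=0.060: state=(2.153)
continuing one RK4 step at a time; state shown every 25 steps (Δt=0.5):
t=0.500: state=(3.040)
t=1.000: state=(3.817)
t=1.500: state=(4.261)
t=2.000: state=(4.474)
t=2.500: state=(4.567)
t=3.000: state=(4.606)
t=3.500: state=(4.623)
t=4.000: state=(4.629)
t=4.500: state=(4.632)
t=5.000: state=(4.633)
t=5.500: state=(4.634)
t=6.000: state=(4.634)
t=6.500: state=(4.634)
t=6.940: state=(4.634)

(x) = (4.634)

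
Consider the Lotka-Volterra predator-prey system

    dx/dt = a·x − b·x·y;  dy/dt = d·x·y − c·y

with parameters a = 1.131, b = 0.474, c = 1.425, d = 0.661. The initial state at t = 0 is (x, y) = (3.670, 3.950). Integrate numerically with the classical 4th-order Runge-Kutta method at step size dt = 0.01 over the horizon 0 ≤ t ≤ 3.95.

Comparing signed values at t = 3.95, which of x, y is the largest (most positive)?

largest component: x

t=0.000: state=(3.670, 3.950)
step 1 (dt=0.01): k1=(-2.721, 3.953), k2=(-2.745, 3.938), k3=(-2.745, 3.937), k4=(-2.768, 3.920); state += dt/6·(k1+2k2+2k3+k4)
t=0.010: state=(3.643, 3.989)
t=0.020: state=(3.615, 4.028)
t=0.030: state=(3.586, 4.067)
continuing one RK4 step at a time; state shown every 20 steps (Δt=0.2):
t=0.200: state=(3.057, 4.639)
t=0.400: state=(2.419, 5.007)
t=0.600: state=(1.882, 4.996)
t=0.800: state=(1.489, 4.688)
t=1.000: state=(1.223, 4.212)
t=1.200: state=(1.055, 3.679)
t=1.400: state=(0.957, 3.158)
t=1.600: state=(0.910, 2.685)
t=1.800: state=(0.902, 2.276)
t=2.000: state=(0.927, 1.931)
t=2.200: state=(0.982, 1.647)
t=2.400: state=(1.065, 1.417)
t=2.600: state=(1.178, 1.236)
t=2.800: state=(1.323, 1.096)
t=3.000: state=(1.503, 0.993)
t=3.200: state=(1.721, 0.923)
t=3.400: state=(1.981, 0.887)
t=3.600: state=(2.284, 0.883)
t=3.800: state=(2.630, 0.919)
t=3.950: state=(2.914, 0.977)
compare at T: x=2.914, y=0.977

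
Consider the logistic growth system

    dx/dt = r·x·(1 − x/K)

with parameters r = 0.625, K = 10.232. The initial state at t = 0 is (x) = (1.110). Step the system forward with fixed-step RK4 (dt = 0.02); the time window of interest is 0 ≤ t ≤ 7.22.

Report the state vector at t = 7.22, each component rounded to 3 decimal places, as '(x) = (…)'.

(x) = (9.386)

t=0.000: state=(1.110)
step 1 (dt=0.02): k1=(0.618), k2=(0.622), k3=(0.622), k4=(0.625); state += dt/6·(k1+2k2+2k3+k4)
t=0.020: state=(1.122)
t=0.040: state=(1.135)
t=0.060: state=(1.148)
continuing one RK4 step at a time; state shown every 25 steps (Δt=0.5):
t=0.500: state=(1.459)
t=1.000: state=(1.895)
t=1.500: state=(2.426)
t=2.000: state=(3.050)
t=2.500: state=(3.758)
t=3.000: state=(4.527)
t=3.500: state=(5.324)
t=4.000: state=(6.110)
t=4.500: state=(6.851)
t=5.000: state=(7.518)
t=5.500: state=(8.094)
t=6.000: state=(8.575)
t=6.500: state=(8.964)
t=7.000: state=(9.273)
t=7.220: state=(9.386)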